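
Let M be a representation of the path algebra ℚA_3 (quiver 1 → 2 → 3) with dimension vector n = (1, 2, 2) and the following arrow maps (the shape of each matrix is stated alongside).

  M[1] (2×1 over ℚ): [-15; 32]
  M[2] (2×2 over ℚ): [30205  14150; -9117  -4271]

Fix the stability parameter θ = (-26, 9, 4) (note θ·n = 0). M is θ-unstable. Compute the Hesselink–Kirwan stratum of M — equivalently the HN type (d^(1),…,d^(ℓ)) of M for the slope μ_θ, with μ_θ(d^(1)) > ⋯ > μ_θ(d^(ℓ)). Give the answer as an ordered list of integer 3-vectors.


Via rank(M_{q-1}∘⋯∘M_p): M ≅ I[1,3], I[2,3].
μ_θ-semistable layers: μ^(1)=13/2; μ^(2)=-26

((0, 2, 2); (1, 0, 0))


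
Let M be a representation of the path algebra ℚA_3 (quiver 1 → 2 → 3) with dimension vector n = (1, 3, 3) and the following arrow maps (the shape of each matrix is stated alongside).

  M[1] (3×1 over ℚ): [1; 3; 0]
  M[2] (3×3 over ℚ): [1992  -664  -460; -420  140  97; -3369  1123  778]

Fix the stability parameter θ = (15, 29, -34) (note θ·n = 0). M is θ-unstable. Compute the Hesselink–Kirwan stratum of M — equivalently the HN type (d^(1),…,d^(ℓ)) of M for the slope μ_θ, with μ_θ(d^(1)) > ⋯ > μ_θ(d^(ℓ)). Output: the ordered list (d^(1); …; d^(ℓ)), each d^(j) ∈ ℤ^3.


Via rank(M_{q-1}∘⋯∘M_p): M ≅ I[1,2], I[2,3]^2, I[3,3].
μ_θ-semistable layers: μ^(1)=29; μ^(2)=15; μ^(3)=-5/2; μ^(4)=-34

((0, 1, 0); (1, 0, 0); (0, 2, 2); (0, 0, 1))


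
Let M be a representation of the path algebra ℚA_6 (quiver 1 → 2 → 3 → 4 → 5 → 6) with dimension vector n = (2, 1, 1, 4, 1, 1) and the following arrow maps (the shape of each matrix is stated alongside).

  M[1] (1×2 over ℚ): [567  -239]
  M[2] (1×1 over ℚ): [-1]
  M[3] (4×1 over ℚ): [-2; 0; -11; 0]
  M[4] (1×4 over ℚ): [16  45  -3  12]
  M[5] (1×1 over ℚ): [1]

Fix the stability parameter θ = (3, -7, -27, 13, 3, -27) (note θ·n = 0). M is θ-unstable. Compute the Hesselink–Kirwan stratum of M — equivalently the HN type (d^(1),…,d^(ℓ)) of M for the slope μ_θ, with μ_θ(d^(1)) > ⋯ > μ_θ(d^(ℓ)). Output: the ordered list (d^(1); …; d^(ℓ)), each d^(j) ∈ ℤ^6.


Interval decomposition of M: I[1,1], I[1,6], I[4,4]^3.
HN type (ℓ=4): μ^(1)=13; μ^(2)=3; μ^(3)=-11/3; μ^(4)=-31/3

((0, 0, 0, 3, 0, 0); (1, 0, 0, 0, 0, 0); (0, 0, 0, 1, 1, 1); (1, 1, 1, 0, 0, 0))


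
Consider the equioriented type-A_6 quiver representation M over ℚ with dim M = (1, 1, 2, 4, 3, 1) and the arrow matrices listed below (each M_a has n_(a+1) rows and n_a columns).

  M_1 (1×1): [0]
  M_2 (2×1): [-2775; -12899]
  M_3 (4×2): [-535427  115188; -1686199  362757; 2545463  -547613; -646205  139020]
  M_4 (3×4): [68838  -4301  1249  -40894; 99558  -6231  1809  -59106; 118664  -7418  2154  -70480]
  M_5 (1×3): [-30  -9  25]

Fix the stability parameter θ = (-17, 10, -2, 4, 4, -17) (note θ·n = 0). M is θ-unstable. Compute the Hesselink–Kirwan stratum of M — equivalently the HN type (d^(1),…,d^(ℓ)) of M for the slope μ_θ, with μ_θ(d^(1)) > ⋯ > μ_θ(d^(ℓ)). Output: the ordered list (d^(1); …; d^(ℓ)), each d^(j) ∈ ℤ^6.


Barcode: M ≅ I[1,1], I[2,5], I[3,4], I[4,5], I[4,6]. HN layers by μ_θ (4 steps, strictly decreasing):
  μ^(1)=4; μ^(2)=-2; μ^(3)=-3; μ^(4)=-17

((0, 1, 1, 3, 2, 0); (0, 0, 1, 0, 0, 0); (0, 0, 0, 1, 1, 1); (1, 0, 0, 0, 0, 0))


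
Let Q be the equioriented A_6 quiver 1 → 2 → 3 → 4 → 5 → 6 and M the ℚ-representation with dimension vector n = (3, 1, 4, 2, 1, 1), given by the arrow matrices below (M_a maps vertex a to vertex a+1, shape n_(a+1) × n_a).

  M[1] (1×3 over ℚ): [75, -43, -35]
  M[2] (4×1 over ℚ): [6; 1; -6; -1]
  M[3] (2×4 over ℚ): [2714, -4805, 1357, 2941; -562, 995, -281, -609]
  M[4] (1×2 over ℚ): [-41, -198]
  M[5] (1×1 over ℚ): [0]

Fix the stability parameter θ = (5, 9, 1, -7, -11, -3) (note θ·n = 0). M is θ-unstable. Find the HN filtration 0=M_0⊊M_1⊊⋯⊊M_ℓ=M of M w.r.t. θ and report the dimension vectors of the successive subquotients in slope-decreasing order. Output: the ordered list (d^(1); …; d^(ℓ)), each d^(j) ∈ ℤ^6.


Interval decomposition of M: I[1,1]^2, I[1,4], I[3,3]^2, I[3,5], I[6,6].
HN type (ℓ=5): μ^(1)=5; μ^(2)=2; μ^(3)=1; μ^(4)=-3; μ^(5)=-17/3

((2, 0, 0, 0, 0, 0); (1, 1, 1, 1, 0, 0); (0, 0, 2, 0, 0, 0); (0, 0, 0, 0, 0, 1); (0, 0, 1, 1, 1, 0))


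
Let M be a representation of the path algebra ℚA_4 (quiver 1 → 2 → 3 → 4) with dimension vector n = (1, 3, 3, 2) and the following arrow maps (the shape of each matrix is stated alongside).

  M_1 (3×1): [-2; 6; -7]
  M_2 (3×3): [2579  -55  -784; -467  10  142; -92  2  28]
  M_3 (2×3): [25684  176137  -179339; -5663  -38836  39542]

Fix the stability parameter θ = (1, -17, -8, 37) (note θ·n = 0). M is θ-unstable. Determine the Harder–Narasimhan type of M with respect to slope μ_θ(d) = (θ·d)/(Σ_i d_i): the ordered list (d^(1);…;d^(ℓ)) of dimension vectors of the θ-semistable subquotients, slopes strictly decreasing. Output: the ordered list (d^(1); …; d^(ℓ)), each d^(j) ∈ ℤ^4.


Barcode: M ≅ I[1,2], I[2,4]^2, I[3,3]. HN layers by μ_θ (3 steps, strictly decreasing):
  μ^(1)=37; μ^(2)=-8; μ^(3)=-17

((0, 0, 0, 2); (1, 1, 3, 0); (0, 2, 0, 0))


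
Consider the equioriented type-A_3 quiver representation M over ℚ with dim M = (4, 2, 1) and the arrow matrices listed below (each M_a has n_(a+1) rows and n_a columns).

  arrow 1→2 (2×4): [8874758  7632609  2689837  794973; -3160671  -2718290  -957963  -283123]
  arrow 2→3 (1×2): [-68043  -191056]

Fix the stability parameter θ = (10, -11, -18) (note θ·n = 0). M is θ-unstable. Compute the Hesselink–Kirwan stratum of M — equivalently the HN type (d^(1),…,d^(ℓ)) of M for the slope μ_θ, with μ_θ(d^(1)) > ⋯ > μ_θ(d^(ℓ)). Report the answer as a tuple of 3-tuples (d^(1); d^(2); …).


Via rank(M_{q-1}∘⋯∘M_p): M ≅ I[1,1]^2, I[1,2], I[1,3].
μ_θ-semistable layers: μ^(1)=10; μ^(2)=-1/2; μ^(3)=-19/3

((2, 0, 0); (1, 1, 0); (1, 1, 1))


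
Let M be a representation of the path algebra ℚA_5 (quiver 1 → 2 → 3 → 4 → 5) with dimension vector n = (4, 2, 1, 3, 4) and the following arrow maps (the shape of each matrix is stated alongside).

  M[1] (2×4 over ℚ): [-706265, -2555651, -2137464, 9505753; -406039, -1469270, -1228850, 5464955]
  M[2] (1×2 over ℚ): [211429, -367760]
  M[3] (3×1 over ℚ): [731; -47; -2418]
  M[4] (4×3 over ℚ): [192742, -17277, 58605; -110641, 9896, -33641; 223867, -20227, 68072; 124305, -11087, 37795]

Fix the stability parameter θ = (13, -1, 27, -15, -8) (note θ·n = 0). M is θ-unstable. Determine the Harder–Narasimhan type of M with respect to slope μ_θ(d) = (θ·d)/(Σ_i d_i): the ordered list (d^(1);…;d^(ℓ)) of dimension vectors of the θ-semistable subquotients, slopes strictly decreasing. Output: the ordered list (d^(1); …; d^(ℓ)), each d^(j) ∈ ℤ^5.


Interval decomposition of M: I[1,1]^2, I[1,2], I[1,5], I[4,5]^2, I[5,5].
HN type (ℓ=5): μ^(1)=13; μ^(2)=6; μ^(3)=16/5; μ^(4)=-8; μ^(5)=-15

((2, 0, 0, 0, 0); (1, 1, 0, 0, 0); (1, 1, 1, 1, 1); (0, 0, 0, 0, 3); (0, 0, 0, 2, 0))


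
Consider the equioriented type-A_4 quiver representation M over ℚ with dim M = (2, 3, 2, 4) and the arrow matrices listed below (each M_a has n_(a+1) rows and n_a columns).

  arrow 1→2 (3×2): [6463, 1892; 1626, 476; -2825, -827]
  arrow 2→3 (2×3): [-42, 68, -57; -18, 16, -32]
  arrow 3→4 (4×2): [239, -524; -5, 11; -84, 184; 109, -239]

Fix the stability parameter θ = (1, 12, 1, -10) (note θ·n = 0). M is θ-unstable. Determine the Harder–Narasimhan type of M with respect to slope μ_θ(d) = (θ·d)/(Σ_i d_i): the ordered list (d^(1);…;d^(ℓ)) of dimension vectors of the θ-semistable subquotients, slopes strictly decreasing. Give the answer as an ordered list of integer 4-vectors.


Barcode: M ≅ I[1,4]^2, I[2,2], I[4,4]^2. HN layers by μ_θ (3 steps, strictly decreasing):
  μ^(1)=12; μ^(2)=1; μ^(3)=-10

((0, 1, 0, 0); (2, 2, 2, 2); (0, 0, 0, 2))


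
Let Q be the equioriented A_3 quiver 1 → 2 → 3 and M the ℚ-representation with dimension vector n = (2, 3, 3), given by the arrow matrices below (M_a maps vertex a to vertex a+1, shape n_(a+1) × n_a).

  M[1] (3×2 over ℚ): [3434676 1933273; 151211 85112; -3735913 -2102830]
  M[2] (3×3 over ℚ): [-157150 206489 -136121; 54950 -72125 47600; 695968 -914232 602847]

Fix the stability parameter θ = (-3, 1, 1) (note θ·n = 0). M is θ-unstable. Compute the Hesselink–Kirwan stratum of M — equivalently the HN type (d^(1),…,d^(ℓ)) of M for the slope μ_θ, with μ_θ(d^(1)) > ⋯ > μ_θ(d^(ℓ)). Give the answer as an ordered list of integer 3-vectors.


Barcode: M ≅ I[1,2], I[1,3], I[2,3], I[3,3]. HN layers by μ_θ (2 steps, strictly decreasing):
  μ^(1)=1; μ^(2)=-3

((0, 3, 3); (2, 0, 0))


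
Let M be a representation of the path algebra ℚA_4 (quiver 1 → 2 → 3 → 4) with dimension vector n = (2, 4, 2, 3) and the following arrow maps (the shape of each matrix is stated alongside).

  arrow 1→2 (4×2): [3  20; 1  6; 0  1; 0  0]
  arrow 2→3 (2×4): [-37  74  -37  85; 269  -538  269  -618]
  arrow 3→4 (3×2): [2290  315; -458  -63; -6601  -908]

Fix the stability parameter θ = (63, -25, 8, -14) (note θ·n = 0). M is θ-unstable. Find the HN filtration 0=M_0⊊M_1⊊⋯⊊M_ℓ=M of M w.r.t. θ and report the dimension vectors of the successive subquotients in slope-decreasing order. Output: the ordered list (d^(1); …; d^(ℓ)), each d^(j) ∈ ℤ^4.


Via rank(M_{q-1}∘⋯∘M_p): M ≅ I[1,2], I[1,4], I[2,2], I[2,4], I[4,4].
μ_θ-semistable layers: μ^(1)=19; μ^(2)=8; μ^(3)=-3; μ^(4)=-14; μ^(5)=-25

((1, 1, 0, 0); (1, 1, 1, 1); (0, 0, 1, 1); (0, 0, 0, 1); (0, 2, 0, 0))


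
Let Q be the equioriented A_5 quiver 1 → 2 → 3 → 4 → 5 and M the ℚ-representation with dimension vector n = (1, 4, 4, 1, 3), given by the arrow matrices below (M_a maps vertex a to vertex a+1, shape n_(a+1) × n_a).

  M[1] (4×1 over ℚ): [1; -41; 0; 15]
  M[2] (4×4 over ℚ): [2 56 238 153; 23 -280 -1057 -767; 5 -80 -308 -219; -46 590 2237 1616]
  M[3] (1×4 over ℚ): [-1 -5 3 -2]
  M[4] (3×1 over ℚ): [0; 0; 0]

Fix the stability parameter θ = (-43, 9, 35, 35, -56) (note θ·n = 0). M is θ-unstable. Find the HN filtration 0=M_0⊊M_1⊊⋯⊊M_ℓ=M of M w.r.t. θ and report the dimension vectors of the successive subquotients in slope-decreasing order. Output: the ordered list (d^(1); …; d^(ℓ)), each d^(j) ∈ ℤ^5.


Via rank(M_{q-1}∘⋯∘M_p): M ≅ I[1,4], I[2,3]^3, I[5,5]^3.
μ_θ-semistable layers: μ^(1)=35; μ^(2)=9; μ^(3)=-43; μ^(4)=-56

((0, 0, 4, 1, 0); (0, 4, 0, 0, 0); (1, 0, 0, 0, 0); (0, 0, 0, 0, 3))


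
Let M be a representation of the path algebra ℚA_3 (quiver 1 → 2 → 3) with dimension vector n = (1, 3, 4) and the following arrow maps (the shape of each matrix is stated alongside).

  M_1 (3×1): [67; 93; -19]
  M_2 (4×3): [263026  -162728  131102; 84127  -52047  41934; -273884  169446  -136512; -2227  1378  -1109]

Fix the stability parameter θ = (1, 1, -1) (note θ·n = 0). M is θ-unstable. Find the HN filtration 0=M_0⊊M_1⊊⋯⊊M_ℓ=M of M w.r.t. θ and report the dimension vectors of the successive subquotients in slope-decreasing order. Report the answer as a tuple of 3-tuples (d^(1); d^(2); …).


Via rank(M_{q-1}∘⋯∘M_p): M ≅ I[1,3], I[2,3]^2, I[3,3].
μ_θ-semistable layers: μ^(1)=1/3; μ^(2)=0; μ^(3)=-1

((1, 1, 1); (0, 2, 2); (0, 0, 1))


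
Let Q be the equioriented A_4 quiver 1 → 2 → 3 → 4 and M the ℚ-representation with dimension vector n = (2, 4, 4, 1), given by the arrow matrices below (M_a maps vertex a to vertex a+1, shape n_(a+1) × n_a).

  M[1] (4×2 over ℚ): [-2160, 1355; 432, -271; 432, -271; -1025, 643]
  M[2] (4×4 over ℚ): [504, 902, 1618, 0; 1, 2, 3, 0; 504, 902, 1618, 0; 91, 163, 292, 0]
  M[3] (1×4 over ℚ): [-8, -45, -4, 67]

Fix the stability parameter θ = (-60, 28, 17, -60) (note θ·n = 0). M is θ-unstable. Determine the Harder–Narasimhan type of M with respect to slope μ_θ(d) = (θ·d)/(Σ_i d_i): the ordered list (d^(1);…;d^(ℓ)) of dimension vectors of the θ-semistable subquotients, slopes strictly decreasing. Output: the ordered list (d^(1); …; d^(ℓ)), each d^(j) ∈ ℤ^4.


Via rank(M_{q-1}∘⋯∘M_p): M ≅ I[1,2]^2, I[2,3], I[2,4], I[3,3]^2.
μ_θ-semistable layers: μ^(1)=28; μ^(2)=45/2; μ^(3)=17; μ^(4)=-5; μ^(5)=-60

((0, 2, 0, 0); (0, 1, 1, 0); (0, 0, 2, 0); (0, 1, 1, 1); (2, 0, 0, 0))


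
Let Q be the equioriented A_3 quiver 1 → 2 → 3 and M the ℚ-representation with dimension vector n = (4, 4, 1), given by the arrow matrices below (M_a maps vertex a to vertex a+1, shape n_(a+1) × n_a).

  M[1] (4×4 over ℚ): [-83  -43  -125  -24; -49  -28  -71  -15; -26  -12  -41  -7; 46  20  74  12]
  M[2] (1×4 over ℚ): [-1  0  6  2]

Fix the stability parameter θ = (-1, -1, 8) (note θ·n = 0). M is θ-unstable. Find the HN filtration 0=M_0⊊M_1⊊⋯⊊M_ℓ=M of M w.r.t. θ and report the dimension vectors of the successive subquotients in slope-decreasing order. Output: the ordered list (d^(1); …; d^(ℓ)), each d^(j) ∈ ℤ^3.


Barcode: M ≅ I[1,2]^3, I[1,3]. HN layers by μ_θ (2 steps, strictly decreasing):
  μ^(1)=8; μ^(2)=-1

((0, 0, 1); (4, 4, 0))


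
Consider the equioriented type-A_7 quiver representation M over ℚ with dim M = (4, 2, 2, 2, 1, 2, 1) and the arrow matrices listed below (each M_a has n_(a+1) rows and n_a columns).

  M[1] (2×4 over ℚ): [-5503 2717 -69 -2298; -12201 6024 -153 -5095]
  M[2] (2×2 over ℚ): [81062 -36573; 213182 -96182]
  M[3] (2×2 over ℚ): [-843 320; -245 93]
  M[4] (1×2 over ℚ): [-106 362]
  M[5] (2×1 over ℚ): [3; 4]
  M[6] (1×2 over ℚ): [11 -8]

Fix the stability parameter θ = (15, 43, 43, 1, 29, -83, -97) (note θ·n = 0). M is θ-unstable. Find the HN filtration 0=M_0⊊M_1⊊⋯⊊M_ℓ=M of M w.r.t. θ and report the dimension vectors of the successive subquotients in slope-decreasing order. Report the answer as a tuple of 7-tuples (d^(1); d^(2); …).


Interval decomposition of M: I[1,1]^2, I[1,4], I[1,7], I[6,6].
HN type (ℓ=4): μ^(1)=29; μ^(2)=15; μ^(3)=-7; μ^(4)=-83

((0, 1, 1, 1, 0, 0, 0); (3, 0, 0, 0, 0, 0, 0); (1, 1, 1, 1, 1, 1, 1); (0, 0, 0, 0, 0, 1, 0))


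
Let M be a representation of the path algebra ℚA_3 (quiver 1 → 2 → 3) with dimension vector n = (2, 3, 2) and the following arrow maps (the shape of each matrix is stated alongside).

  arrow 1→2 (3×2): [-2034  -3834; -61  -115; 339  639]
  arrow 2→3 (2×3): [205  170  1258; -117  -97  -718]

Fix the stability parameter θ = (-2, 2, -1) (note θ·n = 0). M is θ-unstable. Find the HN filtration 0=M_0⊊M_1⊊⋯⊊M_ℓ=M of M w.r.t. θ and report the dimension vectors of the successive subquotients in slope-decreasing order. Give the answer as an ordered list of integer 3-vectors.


Barcode: M ≅ I[1,3]^2, I[2,2]. HN layers by μ_θ (3 steps, strictly decreasing):
  μ^(1)=2; μ^(2)=1/2; μ^(3)=-2

((0, 1, 0); (0, 2, 2); (2, 0, 0))


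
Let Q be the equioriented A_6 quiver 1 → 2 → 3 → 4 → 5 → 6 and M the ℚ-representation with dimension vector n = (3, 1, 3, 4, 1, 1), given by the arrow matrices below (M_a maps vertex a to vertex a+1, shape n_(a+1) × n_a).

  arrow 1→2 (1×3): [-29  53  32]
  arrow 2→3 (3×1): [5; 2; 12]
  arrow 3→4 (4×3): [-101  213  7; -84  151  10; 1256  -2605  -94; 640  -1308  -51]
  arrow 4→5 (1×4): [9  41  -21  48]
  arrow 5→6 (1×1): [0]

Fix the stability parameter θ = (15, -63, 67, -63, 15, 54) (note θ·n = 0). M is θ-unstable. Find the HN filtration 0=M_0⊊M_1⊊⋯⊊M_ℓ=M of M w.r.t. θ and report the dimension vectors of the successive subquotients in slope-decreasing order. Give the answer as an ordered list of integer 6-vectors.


Interval decomposition of M: I[1,1]^2, I[1,5], I[3,4]^2, I[4,4], I[6,6].
HN type (ℓ=5): μ^(1)=54; μ^(2)=15; μ^(3)=2; μ^(4)=-24; μ^(5)=-63

((0, 0, 0, 0, 0, 1); (2, 0, 0, 0, 1, 0); (0, 0, 3, 3, 0, 0); (1, 1, 0, 0, 0, 0); (0, 0, 0, 1, 0, 0))


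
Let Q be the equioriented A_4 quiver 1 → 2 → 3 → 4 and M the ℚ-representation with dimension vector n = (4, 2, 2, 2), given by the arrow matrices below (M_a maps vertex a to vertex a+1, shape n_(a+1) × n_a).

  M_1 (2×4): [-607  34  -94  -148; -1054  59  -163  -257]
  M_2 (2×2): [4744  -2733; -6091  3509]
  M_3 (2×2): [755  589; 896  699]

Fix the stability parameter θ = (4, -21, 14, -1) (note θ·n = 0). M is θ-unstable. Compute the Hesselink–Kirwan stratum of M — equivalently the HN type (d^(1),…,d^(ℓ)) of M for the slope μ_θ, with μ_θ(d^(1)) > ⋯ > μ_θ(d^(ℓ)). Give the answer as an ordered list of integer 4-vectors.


Via rank(M_{q-1}∘⋯∘M_p): M ≅ I[1,1]^2, I[1,4]^2.
μ_θ-semistable layers: μ^(1)=13/2; μ^(2)=4; μ^(3)=-17/2

((0, 0, 2, 2); (2, 0, 0, 0); (2, 2, 0, 0))


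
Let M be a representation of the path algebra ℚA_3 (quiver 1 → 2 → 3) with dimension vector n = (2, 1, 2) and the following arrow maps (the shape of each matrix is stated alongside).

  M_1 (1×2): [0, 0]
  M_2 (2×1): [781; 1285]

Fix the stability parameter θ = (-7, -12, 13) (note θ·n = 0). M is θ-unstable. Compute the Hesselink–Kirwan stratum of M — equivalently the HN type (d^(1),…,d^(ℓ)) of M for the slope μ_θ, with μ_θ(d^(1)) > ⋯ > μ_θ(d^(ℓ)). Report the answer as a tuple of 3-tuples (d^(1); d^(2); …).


Via rank(M_{q-1}∘⋯∘M_p): M ≅ I[1,1]^2, I[2,3], I[3,3].
μ_θ-semistable layers: μ^(1)=13; μ^(2)=-7; μ^(3)=-12

((0, 0, 2); (2, 0, 0); (0, 1, 0))


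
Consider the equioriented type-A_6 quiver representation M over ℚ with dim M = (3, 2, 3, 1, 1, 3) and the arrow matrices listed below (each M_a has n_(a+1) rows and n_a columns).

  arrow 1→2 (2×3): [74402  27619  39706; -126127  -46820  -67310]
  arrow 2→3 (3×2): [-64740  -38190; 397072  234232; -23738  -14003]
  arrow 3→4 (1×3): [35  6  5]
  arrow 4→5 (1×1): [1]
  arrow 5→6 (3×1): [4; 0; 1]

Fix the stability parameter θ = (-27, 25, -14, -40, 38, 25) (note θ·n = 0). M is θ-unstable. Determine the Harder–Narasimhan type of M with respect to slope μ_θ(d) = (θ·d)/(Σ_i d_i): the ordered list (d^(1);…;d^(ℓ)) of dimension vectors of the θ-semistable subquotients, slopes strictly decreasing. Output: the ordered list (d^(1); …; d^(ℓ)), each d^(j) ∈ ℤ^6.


Via rank(M_{q-1}∘⋯∘M_p): M ≅ I[1,1], I[1,2], I[1,6], I[3,3]^2, I[6,6]^2.
μ_θ-semistable layers: μ^(1)=63/2; μ^(2)=25; μ^(3)=-29/3; μ^(4)=-14; μ^(5)=-27

((0, 0, 0, 0, 1, 1); (0, 1, 0, 0, 0, 2); (0, 1, 1, 1, 0, 0); (0, 0, 2, 0, 0, 0); (3, 0, 0, 0, 0, 0))


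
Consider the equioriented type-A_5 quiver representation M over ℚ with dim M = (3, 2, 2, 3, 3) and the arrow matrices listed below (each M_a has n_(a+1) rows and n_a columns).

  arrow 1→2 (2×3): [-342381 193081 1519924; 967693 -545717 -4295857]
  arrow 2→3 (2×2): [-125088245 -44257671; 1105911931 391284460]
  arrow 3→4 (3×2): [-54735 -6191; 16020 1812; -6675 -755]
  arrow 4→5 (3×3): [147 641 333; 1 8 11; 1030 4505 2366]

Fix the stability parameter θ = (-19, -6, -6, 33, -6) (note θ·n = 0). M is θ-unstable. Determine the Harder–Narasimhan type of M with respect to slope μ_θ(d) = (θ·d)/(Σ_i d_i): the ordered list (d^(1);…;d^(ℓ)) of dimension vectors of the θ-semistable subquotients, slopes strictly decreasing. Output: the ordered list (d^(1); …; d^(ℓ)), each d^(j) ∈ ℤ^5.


Barcode: M ≅ I[1,1], I[1,3], I[1,4], I[4,5]^2, I[5,5]. HN layers by μ_θ (4 steps, strictly decreasing):
  μ^(1)=33; μ^(2)=27/2; μ^(3)=-6; μ^(4)=-19

((0, 0, 0, 1, 0); (0, 0, 0, 2, 2); (0, 2, 2, 0, 1); (3, 0, 0, 0, 0))


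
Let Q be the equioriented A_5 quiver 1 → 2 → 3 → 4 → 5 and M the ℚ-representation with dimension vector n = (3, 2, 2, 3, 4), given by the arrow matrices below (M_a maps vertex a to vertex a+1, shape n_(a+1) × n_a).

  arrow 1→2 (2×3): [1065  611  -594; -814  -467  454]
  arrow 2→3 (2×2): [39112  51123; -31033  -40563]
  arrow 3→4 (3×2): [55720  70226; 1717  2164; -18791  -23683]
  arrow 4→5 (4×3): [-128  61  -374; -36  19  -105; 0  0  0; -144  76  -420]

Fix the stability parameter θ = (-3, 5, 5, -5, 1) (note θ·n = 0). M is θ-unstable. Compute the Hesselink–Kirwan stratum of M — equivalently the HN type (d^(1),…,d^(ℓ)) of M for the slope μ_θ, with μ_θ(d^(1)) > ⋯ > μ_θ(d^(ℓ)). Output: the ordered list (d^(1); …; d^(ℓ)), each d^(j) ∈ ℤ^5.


Barcode: M ≅ I[1,1], I[1,5]^2, I[4,4], I[5,5]^2. HN layers by μ_θ (4 steps, strictly decreasing):
  μ^(1)=3/2; μ^(2)=1; μ^(3)=-3; μ^(4)=-5

((0, 2, 2, 2, 2); (0, 0, 0, 0, 2); (3, 0, 0, 0, 0); (0, 0, 0, 1, 0))


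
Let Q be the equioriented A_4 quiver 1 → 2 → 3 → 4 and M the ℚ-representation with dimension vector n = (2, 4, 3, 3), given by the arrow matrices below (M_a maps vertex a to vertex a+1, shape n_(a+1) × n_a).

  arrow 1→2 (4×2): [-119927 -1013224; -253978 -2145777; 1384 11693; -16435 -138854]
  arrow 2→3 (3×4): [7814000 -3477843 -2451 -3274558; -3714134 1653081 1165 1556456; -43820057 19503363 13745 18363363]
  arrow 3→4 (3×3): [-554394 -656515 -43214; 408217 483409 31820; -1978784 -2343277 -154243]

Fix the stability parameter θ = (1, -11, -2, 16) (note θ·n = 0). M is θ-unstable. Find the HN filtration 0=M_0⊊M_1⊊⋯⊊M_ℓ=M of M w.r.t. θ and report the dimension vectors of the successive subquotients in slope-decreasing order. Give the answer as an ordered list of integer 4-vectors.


Barcode: M ≅ I[1,2]^2, I[2,4]^2, I[3,4]. HN layers by μ_θ (4 steps, strictly decreasing):
  μ^(1)=16; μ^(2)=-2; μ^(3)=-5; μ^(4)=-11

((0, 0, 0, 3); (0, 0, 3, 0); (2, 2, 0, 0); (0, 2, 0, 0))


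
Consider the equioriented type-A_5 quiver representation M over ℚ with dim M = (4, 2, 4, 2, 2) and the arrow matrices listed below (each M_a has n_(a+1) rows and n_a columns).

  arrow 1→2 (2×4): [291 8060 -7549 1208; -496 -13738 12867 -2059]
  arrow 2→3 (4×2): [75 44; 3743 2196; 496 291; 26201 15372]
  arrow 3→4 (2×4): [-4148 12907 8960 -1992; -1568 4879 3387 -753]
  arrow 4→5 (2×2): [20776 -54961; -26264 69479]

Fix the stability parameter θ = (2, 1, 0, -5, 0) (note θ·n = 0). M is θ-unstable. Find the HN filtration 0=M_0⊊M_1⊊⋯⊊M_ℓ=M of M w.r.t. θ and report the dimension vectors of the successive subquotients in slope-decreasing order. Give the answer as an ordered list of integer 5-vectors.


Via rank(M_{q-1}∘⋯∘M_p): M ≅ I[1,1]^2, I[1,4], I[1,5], I[3,3]^2, I[5,5].
μ_θ-semistable layers: μ^(1)=2; μ^(2)=0; μ^(3)=-1/2

((2, 0, 0, 0, 0); (0, 0, 2, 0, 2); (2, 2, 2, 2, 0))


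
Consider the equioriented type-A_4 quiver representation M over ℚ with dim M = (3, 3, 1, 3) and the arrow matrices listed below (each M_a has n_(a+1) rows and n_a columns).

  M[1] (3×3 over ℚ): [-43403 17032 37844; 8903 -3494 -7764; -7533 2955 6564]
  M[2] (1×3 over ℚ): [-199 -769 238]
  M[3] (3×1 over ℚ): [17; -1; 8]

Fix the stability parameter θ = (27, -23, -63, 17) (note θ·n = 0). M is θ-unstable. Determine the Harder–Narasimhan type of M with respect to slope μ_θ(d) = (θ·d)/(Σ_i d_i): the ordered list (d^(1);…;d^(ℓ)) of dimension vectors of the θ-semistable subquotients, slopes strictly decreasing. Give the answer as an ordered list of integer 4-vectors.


Via rank(M_{q-1}∘⋯∘M_p): M ≅ I[1,1], I[1,2], I[1,4], I[2,2], I[4,4]^2.
μ_θ-semistable layers: μ^(1)=27; μ^(2)=17; μ^(3)=2; μ^(4)=-59/3; μ^(5)=-23

((1, 0, 0, 0); (0, 0, 0, 3); (1, 1, 0, 0); (1, 1, 1, 0); (0, 1, 0, 0))


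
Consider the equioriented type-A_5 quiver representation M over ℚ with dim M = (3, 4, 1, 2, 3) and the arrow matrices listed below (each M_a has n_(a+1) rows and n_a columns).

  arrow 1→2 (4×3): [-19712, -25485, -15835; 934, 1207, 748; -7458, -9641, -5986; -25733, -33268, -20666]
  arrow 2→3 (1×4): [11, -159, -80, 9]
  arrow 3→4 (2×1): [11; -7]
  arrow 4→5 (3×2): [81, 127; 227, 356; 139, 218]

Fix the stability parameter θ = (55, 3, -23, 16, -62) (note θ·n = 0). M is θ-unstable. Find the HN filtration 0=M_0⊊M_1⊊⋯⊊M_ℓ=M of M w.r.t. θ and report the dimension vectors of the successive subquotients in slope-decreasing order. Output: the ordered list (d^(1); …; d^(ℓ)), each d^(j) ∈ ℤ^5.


Via rank(M_{q-1}∘⋯∘M_p): M ≅ I[1,2]^2, I[1,5], I[2,2], I[4,5], I[5,5].
μ_θ-semistable layers: μ^(1)=29; μ^(2)=3; μ^(3)=-11/5; μ^(4)=-23; μ^(5)=-62

((2, 2, 0, 0, 0); (0, 1, 0, 0, 0); (1, 1, 1, 1, 1); (0, 0, 0, 1, 1); (0, 0, 0, 0, 1))


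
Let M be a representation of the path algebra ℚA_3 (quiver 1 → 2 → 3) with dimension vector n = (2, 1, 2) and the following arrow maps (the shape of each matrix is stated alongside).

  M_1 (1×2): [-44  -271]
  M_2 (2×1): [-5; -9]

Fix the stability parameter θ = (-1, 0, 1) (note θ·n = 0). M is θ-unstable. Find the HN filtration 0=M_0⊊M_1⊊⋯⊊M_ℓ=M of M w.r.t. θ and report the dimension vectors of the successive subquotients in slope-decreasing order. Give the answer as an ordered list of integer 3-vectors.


Barcode: M ≅ I[1,1], I[1,3], I[3,3]. HN layers by μ_θ (3 steps, strictly decreasing):
  μ^(1)=1; μ^(2)=0; μ^(3)=-1

((0, 0, 2); (0, 1, 0); (2, 0, 0))


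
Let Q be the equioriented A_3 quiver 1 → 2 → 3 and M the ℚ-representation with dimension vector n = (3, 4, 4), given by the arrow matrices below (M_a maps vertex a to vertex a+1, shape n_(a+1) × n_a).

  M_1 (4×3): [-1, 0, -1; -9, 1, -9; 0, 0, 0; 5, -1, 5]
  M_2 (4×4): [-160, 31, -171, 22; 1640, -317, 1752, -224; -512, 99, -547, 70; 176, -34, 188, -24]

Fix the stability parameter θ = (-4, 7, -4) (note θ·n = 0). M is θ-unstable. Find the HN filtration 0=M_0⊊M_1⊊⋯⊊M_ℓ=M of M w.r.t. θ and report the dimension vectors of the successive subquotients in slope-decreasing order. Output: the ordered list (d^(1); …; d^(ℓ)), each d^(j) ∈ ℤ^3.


Interval decomposition of M: I[1,1], I[1,2], I[1,3], I[2,2], I[2,3], I[3,3]^2.
HN type (ℓ=3): μ^(1)=7; μ^(2)=3/2; μ^(3)=-4

((0, 2, 0); (0, 2, 2); (3, 0, 2))


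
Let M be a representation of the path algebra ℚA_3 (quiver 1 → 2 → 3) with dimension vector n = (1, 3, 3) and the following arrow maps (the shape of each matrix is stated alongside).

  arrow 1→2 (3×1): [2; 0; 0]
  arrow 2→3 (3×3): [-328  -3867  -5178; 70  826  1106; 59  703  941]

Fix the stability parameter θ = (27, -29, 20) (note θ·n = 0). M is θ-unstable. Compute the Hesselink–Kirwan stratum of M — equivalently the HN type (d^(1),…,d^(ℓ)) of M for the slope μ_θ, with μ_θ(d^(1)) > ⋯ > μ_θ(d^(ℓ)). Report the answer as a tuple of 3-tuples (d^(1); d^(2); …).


Barcode: M ≅ I[1,3], I[2,2], I[2,3], I[3,3]. HN layers by μ_θ (3 steps, strictly decreasing):
  μ^(1)=20; μ^(2)=-1; μ^(3)=-29

((0, 0, 3); (1, 1, 0); (0, 2, 0))


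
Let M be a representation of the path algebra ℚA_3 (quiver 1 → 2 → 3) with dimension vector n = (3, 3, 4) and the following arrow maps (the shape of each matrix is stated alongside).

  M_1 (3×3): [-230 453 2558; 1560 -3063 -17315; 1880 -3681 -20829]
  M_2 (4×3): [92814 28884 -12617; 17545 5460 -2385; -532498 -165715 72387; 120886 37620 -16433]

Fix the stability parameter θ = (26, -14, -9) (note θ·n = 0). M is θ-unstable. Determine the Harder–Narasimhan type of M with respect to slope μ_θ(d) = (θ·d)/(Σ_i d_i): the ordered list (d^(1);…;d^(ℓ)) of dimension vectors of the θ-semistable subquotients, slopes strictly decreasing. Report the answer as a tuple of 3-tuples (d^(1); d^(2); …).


Via rank(M_{q-1}∘⋯∘M_p): M ≅ I[1,1], I[1,3]^2, I[2,3], I[3,3].
μ_θ-semistable layers: μ^(1)=26; μ^(2)=1; μ^(3)=-9; μ^(4)=-14

((1, 0, 0); (2, 2, 2); (0, 0, 2); (0, 1, 0))


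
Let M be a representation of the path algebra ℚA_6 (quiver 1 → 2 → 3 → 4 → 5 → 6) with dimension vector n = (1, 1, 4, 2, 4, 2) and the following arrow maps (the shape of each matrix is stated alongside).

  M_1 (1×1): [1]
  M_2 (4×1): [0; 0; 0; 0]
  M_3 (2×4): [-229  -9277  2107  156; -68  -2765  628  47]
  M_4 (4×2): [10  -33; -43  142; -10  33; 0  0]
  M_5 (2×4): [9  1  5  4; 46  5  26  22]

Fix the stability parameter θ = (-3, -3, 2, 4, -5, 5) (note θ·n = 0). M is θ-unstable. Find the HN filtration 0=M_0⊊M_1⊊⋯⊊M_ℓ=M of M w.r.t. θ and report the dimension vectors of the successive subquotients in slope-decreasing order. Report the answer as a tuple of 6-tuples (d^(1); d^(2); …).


Via rank(M_{q-1}∘⋯∘M_p): M ≅ I[1,2], I[3,3]^2, I[3,5], I[3,6], I[5,5], I[5,6].
μ_θ-semistable layers: μ^(1)=5; μ^(2)=2; μ^(3)=1/3; μ^(4)=-3; μ^(5)=-5

((0, 0, 0, 0, 0, 2); (0, 0, 2, 0, 0, 0); (0, 0, 2, 2, 2, 0); (1, 1, 0, 0, 0, 0); (0, 0, 0, 0, 2, 0))


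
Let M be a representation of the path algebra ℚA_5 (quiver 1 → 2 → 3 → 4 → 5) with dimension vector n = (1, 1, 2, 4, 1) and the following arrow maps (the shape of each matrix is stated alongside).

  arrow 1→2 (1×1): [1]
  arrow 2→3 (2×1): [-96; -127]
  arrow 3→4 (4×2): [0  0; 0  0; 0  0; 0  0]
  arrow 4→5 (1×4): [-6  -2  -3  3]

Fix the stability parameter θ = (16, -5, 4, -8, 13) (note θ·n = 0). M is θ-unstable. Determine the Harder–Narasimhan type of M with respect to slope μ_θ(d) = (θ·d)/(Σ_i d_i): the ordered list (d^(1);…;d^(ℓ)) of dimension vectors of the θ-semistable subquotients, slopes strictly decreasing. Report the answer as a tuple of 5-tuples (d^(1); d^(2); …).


Barcode: M ≅ I[1,3], I[3,3], I[4,4]^3, I[4,5]. HN layers by μ_θ (4 steps, strictly decreasing):
  μ^(1)=13; μ^(2)=5; μ^(3)=4; μ^(4)=-8

((0, 0, 0, 0, 1); (1, 1, 1, 0, 0); (0, 0, 1, 0, 0); (0, 0, 0, 4, 0))


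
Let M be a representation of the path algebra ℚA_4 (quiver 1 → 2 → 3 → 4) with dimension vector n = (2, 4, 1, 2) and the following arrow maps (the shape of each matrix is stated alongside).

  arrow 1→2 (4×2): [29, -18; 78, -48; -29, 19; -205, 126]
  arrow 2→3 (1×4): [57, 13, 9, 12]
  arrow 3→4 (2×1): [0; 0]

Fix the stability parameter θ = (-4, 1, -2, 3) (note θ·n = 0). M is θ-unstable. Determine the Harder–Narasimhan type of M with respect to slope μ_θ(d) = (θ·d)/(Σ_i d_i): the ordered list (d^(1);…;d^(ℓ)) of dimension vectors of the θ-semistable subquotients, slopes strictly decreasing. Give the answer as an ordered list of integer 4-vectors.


Barcode: M ≅ I[1,2], I[1,3], I[2,2]^2, I[4,4]^2. HN layers by μ_θ (4 steps, strictly decreasing):
  μ^(1)=3; μ^(2)=1; μ^(3)=-1/2; μ^(4)=-4

((0, 0, 0, 2); (0, 3, 0, 0); (0, 1, 1, 0); (2, 0, 0, 0))


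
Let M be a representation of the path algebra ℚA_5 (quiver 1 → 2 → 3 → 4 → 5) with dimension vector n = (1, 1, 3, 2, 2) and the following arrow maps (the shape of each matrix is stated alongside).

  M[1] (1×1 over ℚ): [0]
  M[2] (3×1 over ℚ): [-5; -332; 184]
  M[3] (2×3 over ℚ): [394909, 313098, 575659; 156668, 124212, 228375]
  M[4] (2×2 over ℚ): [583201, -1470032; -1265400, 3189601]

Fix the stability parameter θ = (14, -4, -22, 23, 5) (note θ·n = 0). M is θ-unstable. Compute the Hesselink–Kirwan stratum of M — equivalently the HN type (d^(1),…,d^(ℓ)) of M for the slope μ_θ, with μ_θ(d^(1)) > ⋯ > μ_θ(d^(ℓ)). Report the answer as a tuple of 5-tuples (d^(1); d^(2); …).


Via rank(M_{q-1}∘⋯∘M_p): M ≅ I[1,1], I[2,5], I[3,3], I[3,5].
μ_θ-semistable layers: μ^(1)=14; μ^(2)=-13; μ^(3)=-22

((1, 0, 0, 2, 2); (0, 1, 1, 0, 0); (0, 0, 2, 0, 0))


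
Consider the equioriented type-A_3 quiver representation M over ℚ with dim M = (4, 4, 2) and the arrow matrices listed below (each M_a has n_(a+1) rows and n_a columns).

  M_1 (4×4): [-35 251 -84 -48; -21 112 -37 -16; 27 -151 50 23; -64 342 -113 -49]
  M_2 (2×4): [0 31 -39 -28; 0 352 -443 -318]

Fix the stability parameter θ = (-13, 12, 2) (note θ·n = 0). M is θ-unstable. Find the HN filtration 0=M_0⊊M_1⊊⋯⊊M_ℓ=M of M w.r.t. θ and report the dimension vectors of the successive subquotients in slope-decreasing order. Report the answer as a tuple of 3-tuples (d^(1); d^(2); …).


Via rank(M_{q-1}∘⋯∘M_p): M ≅ I[1,2]^2, I[1,3]^2.
μ_θ-semistable layers: μ^(1)=12; μ^(2)=7; μ^(3)=-13

((0, 2, 0); (0, 2, 2); (4, 0, 0))


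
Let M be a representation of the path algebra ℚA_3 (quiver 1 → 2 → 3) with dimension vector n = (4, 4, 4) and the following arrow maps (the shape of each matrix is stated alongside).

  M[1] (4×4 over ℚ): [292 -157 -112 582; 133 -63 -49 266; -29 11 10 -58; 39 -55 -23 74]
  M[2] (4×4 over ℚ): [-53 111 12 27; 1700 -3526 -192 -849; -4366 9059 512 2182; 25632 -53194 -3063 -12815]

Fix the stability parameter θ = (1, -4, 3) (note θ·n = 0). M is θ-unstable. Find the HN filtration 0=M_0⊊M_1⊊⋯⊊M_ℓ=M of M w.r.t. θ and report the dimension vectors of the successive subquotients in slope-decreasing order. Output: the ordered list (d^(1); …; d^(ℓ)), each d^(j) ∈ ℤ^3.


Interval decomposition of M: I[1,1], I[1,3]^3, I[2,3].
HN type (ℓ=4): μ^(1)=3; μ^(2)=1; μ^(3)=-3/2; μ^(4)=-4

((0, 0, 4); (1, 0, 0); (3, 3, 0); (0, 1, 0))


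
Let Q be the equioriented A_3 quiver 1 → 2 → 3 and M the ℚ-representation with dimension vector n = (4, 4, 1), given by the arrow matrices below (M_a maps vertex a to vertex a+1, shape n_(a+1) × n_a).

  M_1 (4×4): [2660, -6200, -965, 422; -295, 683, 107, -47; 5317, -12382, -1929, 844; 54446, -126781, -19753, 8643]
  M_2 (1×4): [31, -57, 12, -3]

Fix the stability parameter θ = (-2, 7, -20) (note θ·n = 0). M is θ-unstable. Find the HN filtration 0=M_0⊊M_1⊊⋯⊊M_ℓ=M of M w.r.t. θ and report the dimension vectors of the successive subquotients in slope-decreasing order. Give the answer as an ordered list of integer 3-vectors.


Interval decomposition of M: I[1,2]^3, I[1,3].
HN type (ℓ=3): μ^(1)=7; μ^(2)=-2; μ^(3)=-5

((0, 3, 0); (3, 0, 0); (1, 1, 1))


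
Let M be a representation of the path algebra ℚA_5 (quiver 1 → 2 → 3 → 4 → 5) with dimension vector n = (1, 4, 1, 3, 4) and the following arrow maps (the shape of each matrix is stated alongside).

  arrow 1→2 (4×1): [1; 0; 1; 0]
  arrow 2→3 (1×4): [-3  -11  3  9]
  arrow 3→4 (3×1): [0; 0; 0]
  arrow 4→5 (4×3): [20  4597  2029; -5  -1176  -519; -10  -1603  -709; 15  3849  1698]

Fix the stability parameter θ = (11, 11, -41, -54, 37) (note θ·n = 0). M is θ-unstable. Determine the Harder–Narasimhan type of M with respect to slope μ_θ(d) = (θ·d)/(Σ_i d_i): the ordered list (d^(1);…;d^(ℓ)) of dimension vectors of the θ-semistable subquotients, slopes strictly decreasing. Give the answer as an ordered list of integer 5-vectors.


Via rank(M_{q-1}∘⋯∘M_p): M ≅ I[1,2], I[2,2]^2, I[2,3], I[4,4], I[4,5]^2, I[5,5]^2.
μ_θ-semistable layers: μ^(1)=37; μ^(2)=11; μ^(3)=-15; μ^(4)=-54

((0, 0, 0, 0, 4); (1, 3, 0, 0, 0); (0, 1, 1, 0, 0); (0, 0, 0, 3, 0))


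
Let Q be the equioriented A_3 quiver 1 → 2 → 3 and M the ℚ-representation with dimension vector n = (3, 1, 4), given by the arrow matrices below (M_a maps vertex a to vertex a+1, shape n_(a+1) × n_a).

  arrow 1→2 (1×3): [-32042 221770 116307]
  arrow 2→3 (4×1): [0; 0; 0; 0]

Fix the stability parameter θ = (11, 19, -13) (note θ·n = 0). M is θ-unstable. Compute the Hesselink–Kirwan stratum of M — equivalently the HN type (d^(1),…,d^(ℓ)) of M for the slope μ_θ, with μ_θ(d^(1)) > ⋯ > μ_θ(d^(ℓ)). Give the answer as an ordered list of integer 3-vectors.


Barcode: M ≅ I[1,1]^2, I[1,2], I[3,3]^4. HN layers by μ_θ (3 steps, strictly decreasing):
  μ^(1)=19; μ^(2)=11; μ^(3)=-13

((0, 1, 0); (3, 0, 0); (0, 0, 4))


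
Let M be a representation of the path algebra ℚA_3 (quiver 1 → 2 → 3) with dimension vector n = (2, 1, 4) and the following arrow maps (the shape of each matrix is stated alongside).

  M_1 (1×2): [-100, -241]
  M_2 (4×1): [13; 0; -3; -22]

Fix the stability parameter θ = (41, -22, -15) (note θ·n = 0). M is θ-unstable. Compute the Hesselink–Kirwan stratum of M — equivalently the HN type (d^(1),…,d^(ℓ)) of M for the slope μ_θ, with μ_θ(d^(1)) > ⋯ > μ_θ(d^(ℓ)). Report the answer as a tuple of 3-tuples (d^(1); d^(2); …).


Interval decomposition of M: I[1,1], I[1,3], I[3,3]^3.
HN type (ℓ=3): μ^(1)=41; μ^(2)=4/3; μ^(3)=-15

((1, 0, 0); (1, 1, 1); (0, 0, 3))


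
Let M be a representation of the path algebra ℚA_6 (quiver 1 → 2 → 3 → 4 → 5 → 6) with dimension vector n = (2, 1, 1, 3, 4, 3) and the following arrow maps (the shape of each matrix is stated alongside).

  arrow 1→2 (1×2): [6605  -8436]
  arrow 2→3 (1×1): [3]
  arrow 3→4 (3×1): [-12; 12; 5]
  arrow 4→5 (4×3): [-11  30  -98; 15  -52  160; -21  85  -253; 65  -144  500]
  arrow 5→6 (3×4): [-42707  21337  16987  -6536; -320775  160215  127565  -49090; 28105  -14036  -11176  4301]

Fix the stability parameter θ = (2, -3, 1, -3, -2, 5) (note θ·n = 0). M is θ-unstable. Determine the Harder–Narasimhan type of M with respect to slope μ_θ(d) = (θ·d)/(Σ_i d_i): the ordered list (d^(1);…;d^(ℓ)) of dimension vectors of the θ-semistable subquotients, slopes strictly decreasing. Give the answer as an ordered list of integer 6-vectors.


Barcode: M ≅ I[1,1], I[1,6], I[4,4], I[4,5], I[5,5], I[5,6], I[6,6]. HN layers by μ_θ (5 steps, strictly decreasing):
  μ^(1)=5; μ^(2)=2; μ^(3)=-1; μ^(4)=-2; μ^(5)=-3

((0, 0, 0, 0, 0, 3); (1, 0, 0, 0, 0, 0); (1, 1, 1, 1, 1, 0); (0, 0, 0, 0, 3, 0); (0, 0, 0, 2, 0, 0))


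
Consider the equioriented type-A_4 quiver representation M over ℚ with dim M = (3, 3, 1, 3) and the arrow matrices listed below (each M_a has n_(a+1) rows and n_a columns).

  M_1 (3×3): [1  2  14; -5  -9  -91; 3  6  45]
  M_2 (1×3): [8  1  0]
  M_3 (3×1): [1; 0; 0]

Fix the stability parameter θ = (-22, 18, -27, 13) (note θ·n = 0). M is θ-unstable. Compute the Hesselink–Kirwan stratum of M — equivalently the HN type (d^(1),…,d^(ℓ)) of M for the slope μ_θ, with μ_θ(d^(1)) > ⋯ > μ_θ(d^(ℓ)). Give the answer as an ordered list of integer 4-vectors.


Via rank(M_{q-1}∘⋯∘M_p): M ≅ I[1,2]^2, I[1,4], I[4,4]^2.
μ_θ-semistable layers: μ^(1)=18; μ^(2)=13; μ^(3)=-9/2; μ^(4)=-22

((0, 2, 0, 0); (0, 0, 0, 3); (0, 1, 1, 0); (3, 0, 0, 0))


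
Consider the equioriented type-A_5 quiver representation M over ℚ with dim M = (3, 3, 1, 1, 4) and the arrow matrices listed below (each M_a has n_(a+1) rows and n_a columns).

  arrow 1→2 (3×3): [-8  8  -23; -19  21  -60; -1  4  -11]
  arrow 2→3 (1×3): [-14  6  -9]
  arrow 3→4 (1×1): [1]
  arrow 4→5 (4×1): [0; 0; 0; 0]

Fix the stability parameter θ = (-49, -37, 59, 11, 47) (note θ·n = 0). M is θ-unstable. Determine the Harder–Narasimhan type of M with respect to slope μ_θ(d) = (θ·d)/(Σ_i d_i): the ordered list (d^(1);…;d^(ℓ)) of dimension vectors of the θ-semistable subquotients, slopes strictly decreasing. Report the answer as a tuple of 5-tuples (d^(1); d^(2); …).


Interval decomposition of M: I[1,2]^2, I[1,4], I[5,5]^4.
HN type (ℓ=4): μ^(1)=47; μ^(2)=35; μ^(3)=-37; μ^(4)=-49

((0, 0, 0, 0, 4); (0, 0, 1, 1, 0); (0, 3, 0, 0, 0); (3, 0, 0, 0, 0))


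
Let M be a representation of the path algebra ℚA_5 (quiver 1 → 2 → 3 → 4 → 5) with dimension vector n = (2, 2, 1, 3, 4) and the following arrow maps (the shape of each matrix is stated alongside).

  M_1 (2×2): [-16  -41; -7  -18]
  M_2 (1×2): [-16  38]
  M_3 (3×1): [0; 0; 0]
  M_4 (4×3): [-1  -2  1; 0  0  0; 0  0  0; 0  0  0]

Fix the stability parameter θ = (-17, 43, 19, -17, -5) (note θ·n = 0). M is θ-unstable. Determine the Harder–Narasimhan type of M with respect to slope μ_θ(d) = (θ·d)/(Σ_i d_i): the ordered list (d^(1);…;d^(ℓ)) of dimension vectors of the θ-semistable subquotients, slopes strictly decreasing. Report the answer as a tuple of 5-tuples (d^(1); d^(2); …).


Via rank(M_{q-1}∘⋯∘M_p): M ≅ I[1,2], I[1,3], I[4,4]^2, I[4,5], I[5,5]^3.
μ_θ-semistable layers: μ^(1)=43; μ^(2)=31; μ^(3)=-5; μ^(4)=-17

((0, 1, 0, 0, 0); (0, 1, 1, 0, 0); (0, 0, 0, 0, 4); (2, 0, 0, 3, 0))
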